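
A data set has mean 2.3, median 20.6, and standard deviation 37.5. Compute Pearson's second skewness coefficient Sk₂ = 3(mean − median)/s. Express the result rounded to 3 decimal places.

-1.464

Sk₂ = 3(2.3 − 20.6) / 37.5 = 3 × -18.3000 / 37.5
    = -54.9000 / 37.5 ≈ -1.464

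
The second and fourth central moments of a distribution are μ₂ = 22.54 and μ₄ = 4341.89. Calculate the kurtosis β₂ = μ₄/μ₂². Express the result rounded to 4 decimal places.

8.5462

μ₂² = 22.54² = 508.05160
μ₄/μ₂² = 4341.89 / 508.05160 = 8.54616
β₂ ≈ 8.5462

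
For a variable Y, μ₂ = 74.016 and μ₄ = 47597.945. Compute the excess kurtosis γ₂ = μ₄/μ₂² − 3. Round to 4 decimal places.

5.6883

μ₂² = 74.016² = 5478.36826
μ₄/μ₂² = 47597.945 / 5478.36826 = 8.68834
γ₂ = 8.68834 − 3 ≈ 5.6883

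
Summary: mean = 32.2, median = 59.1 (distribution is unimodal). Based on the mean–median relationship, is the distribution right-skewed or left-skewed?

left-skewed

mean − median = 32.2 − 59.1 = -26.9
mean < median ⇒ the longer tail is on the left ⇒ left-skewed (negatively skewed).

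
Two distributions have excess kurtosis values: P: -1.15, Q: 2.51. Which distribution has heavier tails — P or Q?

Q

Higher excess kurtosis ⇒ heavier tails relative to the normal distribution.
-1.15 vs 2.51: the larger is 2.51, so Q has heavier tails. (Q is leptokurtic — heavier-than-normal tails; the other is platykurtic.)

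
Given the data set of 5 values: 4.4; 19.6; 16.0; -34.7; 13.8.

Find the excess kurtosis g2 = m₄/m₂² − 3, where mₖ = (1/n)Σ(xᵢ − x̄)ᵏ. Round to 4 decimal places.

-0.0755

x̄ = 3.8200
Σ(xᵢ − x̄)² = 1981.0880 ⇒ m₂ = 396.21760
Σ(xᵢ − x̄)⁴ = 2295567.9218 ⇒ m₄ = 459113.58437
m₂² = 156988.38655
g2 = m₄/m₂² − 3 = 2.92451 − 3 ≈ -0.0755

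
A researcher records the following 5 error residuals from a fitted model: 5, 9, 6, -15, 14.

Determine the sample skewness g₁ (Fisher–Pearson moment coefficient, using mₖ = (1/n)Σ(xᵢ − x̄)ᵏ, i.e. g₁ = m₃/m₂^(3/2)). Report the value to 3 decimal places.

-1.117

x̄ = (5 + 9 + 6 - 15 + 14) / 5 = 3.8000
deviations (xᵢ − x̄): 1.2000, 5.2000, 2.2000, -18.8000, 10.2000
Σ(xᵢ − x̄)² = 490.8000 ⇒ m₂ = 490.8000/5 = 98.16000
Σ(xᵢ − x̄)³ = -5430.4800 ⇒ m₃ = -5430.4800/5 = -1086.09600
m₂^(3/2) = 98.16000^(1.5) = 972.52735
g₁ = m₃ / m₂^(3/2) = -1086.09600 / 972.52735 ≈ -1.117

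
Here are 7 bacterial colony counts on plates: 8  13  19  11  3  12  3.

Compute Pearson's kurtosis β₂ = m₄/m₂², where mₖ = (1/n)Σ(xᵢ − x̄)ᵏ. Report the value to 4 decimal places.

2.0848

x̄ = 9.8571
Σ(xᵢ − x̄)² = 196.8571 ⇒ m₂ = 28.12245
Σ(xᵢ − x̄)⁴ = 11541.6851 ⇒ m₄ = 1648.81216
m₂² = 790.87214
β₂ = m₄/m₂² = 1648.81216 / 790.87214 ≈ 2.0848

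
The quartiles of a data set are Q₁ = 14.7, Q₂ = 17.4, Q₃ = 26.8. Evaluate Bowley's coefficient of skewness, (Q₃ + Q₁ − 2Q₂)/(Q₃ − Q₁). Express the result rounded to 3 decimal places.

numerator: Q₃ + Q₁ − 2Q₂ = 26.8 + 14.7 − 2×17.4 = 6.7000
denominator: Q₃ − Q₁ = 26.8 − 14.7 = 12.1000
Bowley skewness = 6.7000 / 12.1000 ≈ 0.554

0.554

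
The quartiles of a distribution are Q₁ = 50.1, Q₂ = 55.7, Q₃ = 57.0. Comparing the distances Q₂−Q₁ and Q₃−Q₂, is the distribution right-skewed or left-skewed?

Q₂ − Q₁ = 5.6;  Q₃ − Q₂ = 1.3
Q₂ − Q₁ > Q₃ − Q₂ ⇒ the lower half is more spread out ⇒ left-skewed.

left-skewed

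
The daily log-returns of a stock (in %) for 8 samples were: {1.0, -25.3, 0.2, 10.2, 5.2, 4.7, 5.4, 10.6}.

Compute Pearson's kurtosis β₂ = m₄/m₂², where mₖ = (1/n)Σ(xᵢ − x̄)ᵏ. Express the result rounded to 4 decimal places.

5.0236

x̄ = 1.5000
Σ(xᵢ − x̄)² = 917.8200 ⇒ m₂ = 114.72750
Σ(xᵢ − x̄)⁴ = 528981.7062 ⇒ m₄ = 66122.71328
m₂² = 13162.39926
β₂ = m₄/m₂² = 66122.71328 / 13162.39926 ≈ 5.0236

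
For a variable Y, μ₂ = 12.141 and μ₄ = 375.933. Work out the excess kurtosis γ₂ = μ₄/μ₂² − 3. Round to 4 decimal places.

μ₂² = 12.141² = 147.40388
μ₄/μ₂² = 375.933 / 147.40388 = 2.55036
γ₂ = 2.55036 − 3 ≈ -0.4496

-0.4496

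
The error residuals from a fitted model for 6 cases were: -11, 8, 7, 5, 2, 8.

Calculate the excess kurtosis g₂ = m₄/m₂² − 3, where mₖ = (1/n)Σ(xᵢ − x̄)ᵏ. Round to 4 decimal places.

0.5055

x̄ = 3.1667
Σ(xᵢ − x̄)² = 266.8333 ⇒ m₂ = 44.47222
Σ(xᵢ − x̄)⁴ = 41598.8194 ⇒ m₄ = 6933.13657
m₂² = 1977.77855
g₂ = m₄/m₂² − 3 = 3.50552 − 3 ≈ 0.5055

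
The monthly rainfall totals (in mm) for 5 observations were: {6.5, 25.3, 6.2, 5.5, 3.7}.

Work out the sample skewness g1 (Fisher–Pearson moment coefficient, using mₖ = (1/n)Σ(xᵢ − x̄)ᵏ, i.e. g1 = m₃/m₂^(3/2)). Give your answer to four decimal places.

x̄ = (6.5 + 25.3 + 6.2 + 5.5 + 3.7) / 5 = 9.4400
deviations (xᵢ − x̄): -2.9400, 15.8600, -3.2400, -3.9400, -5.7400
Σ(xᵢ − x̄)² = 319.1520 ⇒ m₂ = 319.1520/5 = 63.83040
Σ(xᵢ − x̄)³ = 3679.7114 ⇒ m₃ = 3679.7114/5 = 735.94229
m₂^(3/2) = 63.83040^(1.5) = 509.96615
g1 = m₃ / m₂^(3/2) = 735.94229 / 509.96615 ≈ 1.4431

1.4431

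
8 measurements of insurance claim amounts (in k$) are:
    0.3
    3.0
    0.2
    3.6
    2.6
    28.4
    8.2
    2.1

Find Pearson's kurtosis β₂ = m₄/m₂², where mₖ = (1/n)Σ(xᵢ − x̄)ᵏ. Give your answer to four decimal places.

5.3501

x̄ = 6.0500
Σ(xᵢ − x̄)² = 614.2400 ⇒ m₂ = 76.78000
Σ(xᵢ − x̄)⁴ = 252316.0779 ⇒ m₄ = 31539.50974
m₂² = 5895.16840
β₂ = m₄/m₂² = 31539.50974 / 5895.16840 ≈ 5.3501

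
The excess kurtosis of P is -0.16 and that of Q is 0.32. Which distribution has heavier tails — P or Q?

Q

Higher excess kurtosis ⇒ heavier tails relative to the normal distribution.
-0.16 vs 0.32: the larger is 0.32, so Q has heavier tails. (Q is leptokurtic — heavier-than-normal tails; the other is platykurtic.)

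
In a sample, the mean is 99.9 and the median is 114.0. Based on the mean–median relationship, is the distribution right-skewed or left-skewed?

left-skewed

mean − median = 99.9 − 114.0 = -14.1
mean < median ⇒ the longer tail is on the left ⇒ left-skewed (negatively skewed).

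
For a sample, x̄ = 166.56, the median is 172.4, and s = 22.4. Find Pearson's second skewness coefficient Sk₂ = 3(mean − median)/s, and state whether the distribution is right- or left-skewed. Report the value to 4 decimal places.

-0.7821, left-skewed

Sk₂ = 3(166.56 − 172.4) / 22.4 = 3 × -5.8400 / 22.4
    = -17.5200 / 22.4 ≈ -0.7821
Sk₂ < 0 ⇒ mean < median ⇒ left-skewed (negative skew).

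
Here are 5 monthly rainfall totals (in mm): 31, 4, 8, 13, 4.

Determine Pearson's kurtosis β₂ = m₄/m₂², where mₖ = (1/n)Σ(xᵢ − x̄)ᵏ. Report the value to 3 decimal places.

x̄ = 12.0000
Σ(xᵢ − x̄)² = 506.0000 ⇒ m₂ = 101.20000
Σ(xᵢ − x̄)⁴ = 138770.0000 ⇒ m₄ = 27754.00000
m₂² = 10241.44000
β₂ = m₄/m₂² = 27754.00000 / 10241.44000 ≈ 2.710

2.710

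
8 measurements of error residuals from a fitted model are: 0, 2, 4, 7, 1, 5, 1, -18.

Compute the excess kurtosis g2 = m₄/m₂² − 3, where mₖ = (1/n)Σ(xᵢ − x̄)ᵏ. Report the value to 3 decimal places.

2.170

x̄ = 0.2500
Σ(xᵢ − x̄)² = 419.5000 ⇒ m₂ = 52.43750
Σ(xᵢ − x̄)⁴ = 113723.4063 ⇒ m₄ = 14215.42578
m₂² = 2749.69141
g2 = m₄/m₂² − 3 = 5.16983 − 3 ≈ 2.170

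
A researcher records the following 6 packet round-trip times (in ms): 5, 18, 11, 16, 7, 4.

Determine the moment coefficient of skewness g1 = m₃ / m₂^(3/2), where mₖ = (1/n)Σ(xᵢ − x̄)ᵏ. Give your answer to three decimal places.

x̄ = (5 + 18 + 11 + 16 + 7 + 4) / 6 = 10.1667
deviations (xᵢ − x̄): -5.1667, 7.8333, 0.8333, 5.8333, -3.1667, -6.1667
Σ(xᵢ − x̄)² = 170.8333 ⇒ m₂ = 170.8333/6 = 28.47222
Σ(xᵢ − x̄)³ = 275.5556 ⇒ m₃ = 275.5556/6 = 45.92593
m₂^(3/2) = 28.47222^(1.5) = 151.92598
g1 = m₃ / m₂^(3/2) = 45.92593 / 151.92598 ≈ 0.302

0.302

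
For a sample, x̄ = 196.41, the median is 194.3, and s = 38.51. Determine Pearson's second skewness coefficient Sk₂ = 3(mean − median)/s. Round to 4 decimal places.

Sk₂ = 3(196.41 − 194.3) / 38.51 = 3 × 2.1100 / 38.51
    = 6.3300 / 38.51 ≈ 0.1644

0.1644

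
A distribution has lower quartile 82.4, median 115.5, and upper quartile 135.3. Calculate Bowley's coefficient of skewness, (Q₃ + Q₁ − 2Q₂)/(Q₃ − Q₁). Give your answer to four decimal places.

-0.2514

numerator: Q₃ + Q₁ − 2Q₂ = 135.3 + 82.4 − 2×115.5 = -13.3000
denominator: Q₃ − Q₁ = 135.3 − 82.4 = 52.9000
Bowley skewness = -13.3000 / 52.9000 ≈ -0.2514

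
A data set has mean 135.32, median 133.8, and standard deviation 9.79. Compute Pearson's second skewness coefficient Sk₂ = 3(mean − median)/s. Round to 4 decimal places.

Sk₂ = 3(135.32 − 133.8) / 9.79 = 3 × 1.5200 / 9.79
    = 4.5600 / 9.79 ≈ 0.4658

0.4658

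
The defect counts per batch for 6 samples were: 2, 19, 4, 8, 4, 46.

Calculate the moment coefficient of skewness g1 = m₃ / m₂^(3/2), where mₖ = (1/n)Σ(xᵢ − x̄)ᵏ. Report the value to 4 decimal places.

x̄ = (2 + 19 + 4 + 8 + 4 + 46) / 6 = 13.8333
deviations (xᵢ − x̄): -11.8333, 5.1667, -9.8333, -5.8333, -9.8333, 32.1667
Σ(xᵢ − x̄)² = 1428.8333 ⇒ m₂ = 1428.8333/6 = 238.13889
Σ(xᵢ − x̄)³ = 29663.4444 ⇒ m₃ = 29663.4444/6 = 4943.90741
m₂^(3/2) = 238.13889^(1.5) = 3674.89965
g1 = m₃ / m₂^(3/2) = 4943.90741 / 3674.89965 ≈ 1.3453

1.3453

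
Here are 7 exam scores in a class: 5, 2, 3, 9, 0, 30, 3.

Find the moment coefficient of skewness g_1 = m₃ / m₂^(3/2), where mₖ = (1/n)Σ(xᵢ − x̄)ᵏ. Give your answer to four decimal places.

1.7489

x̄ = (5 + 2 + 3 + 9 + 0 + 30 + 3) / 7 = 7.4286
deviations (xᵢ − x̄): -2.4286, -5.4286, -4.4286, 1.5714, -7.4286, 22.5714, -4.4286
Σ(xᵢ − x̄)² = 641.7143 ⇒ m₂ = 641.7143/7 = 91.67347
Σ(xᵢ − x̄)³ = 10745.3878 ⇒ m₃ = 10745.3878/7 = 1535.05539
m₂^(3/2) = 91.67347^(1.5) = 877.73921
g_1 = m₃ / m₂^(3/2) = 1535.05539 / 877.73921 ≈ 1.7489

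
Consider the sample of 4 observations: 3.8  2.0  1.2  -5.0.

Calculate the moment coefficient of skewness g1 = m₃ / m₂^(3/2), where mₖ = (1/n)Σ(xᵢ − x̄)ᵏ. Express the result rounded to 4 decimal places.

-0.8719

x̄ = (3.8 + 2.0 + 1.2 - 5.0) / 4 = 0.5000
deviations (xᵢ − x̄): 3.3000, 1.5000, 0.7000, -5.5000
Σ(xᵢ − x̄)² = 43.8800 ⇒ m₂ = 43.8800/4 = 10.97000
Σ(xᵢ − x̄)³ = -126.7200 ⇒ m₃ = -126.7200/4 = -31.68000
m₂^(3/2) = 10.97000^(1.5) = 36.33373
g1 = m₃ / m₂^(3/2) = -31.68000 / 36.33373 ≈ -0.8719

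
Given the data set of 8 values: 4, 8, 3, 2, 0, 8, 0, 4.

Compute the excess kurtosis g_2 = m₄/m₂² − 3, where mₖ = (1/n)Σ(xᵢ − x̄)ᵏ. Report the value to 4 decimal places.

x̄ = 3.6250
Σ(xᵢ − x̄)² = 67.8750 ⇒ m₂ = 8.48438
Σ(xᵢ − x̄)⁴ = 1085.2441 ⇒ m₄ = 135.65552
m₂² = 71.98462
g_2 = m₄/m₂² − 3 = 1.88451 − 3 ≈ -1.1155

-1.1155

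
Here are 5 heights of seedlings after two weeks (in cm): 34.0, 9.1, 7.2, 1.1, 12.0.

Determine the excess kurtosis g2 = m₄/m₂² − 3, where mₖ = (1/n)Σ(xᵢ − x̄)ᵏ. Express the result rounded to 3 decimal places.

-0.175

x̄ = 12.6800
Σ(xᵢ − x̄)² = 631.9480 ⇒ m₂ = 126.38960
Σ(xᵢ − x̄)⁴ = 225656.9367 ⇒ m₄ = 45131.38735
m₂² = 15974.33099
g2 = m₄/m₂² − 3 = 2.82524 − 3 ≈ -0.175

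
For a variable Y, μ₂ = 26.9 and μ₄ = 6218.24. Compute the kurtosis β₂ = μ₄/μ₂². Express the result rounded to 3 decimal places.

μ₂² = 26.9² = 723.61000
μ₄/μ₂² = 6218.24 / 723.61000 = 8.59336
β₂ ≈ 8.593

8.593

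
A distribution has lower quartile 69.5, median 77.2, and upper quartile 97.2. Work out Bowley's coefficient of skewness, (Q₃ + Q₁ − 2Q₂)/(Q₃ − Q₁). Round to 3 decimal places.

0.444

numerator: Q₃ + Q₁ − 2Q₂ = 97.2 + 69.5 − 2×77.2 = 12.3000
denominator: Q₃ − Q₁ = 97.2 − 69.5 = 27.7000
Bowley skewness = 12.3000 / 27.7000 ≈ 0.444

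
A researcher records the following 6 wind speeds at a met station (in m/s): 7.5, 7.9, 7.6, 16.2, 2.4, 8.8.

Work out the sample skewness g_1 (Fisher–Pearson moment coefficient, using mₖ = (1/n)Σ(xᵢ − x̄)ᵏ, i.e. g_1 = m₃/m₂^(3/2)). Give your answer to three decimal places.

0.643

x̄ = (7.5 + 7.9 + 7.6 + 16.2 + 2.4 + 8.8) / 6 = 8.4000
deviations (xᵢ − x̄): -0.9000, -0.5000, -0.8000, 7.8000, -6.0000, 0.4000
Σ(xᵢ − x̄)² = 98.7000 ⇒ m₂ = 98.7000/6 = 16.45000
Σ(xᵢ − x̄)³ = 257.2500 ⇒ m₃ = 257.2500/6 = 42.87500
m₂^(3/2) = 16.45000^(1.5) = 66.71890
g_1 = m₃ / m₂^(3/2) = 42.87500 / 66.71890 ≈ 0.643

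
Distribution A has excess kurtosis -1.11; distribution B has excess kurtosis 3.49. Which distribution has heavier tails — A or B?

B

Higher excess kurtosis ⇒ heavier tails relative to the normal distribution.
-1.11 vs 3.49: the larger is 3.49, so B has heavier tails. (B is leptokurtic — heavier-than-normal tails; the other is platykurtic.)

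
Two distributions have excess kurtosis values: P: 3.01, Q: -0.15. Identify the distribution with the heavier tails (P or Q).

P

Higher excess kurtosis ⇒ heavier tails relative to the normal distribution.
3.01 vs -0.15: the larger is 3.01, so P has heavier tails. (P is leptokurtic — heavier-than-normal tails; the other is platykurtic.)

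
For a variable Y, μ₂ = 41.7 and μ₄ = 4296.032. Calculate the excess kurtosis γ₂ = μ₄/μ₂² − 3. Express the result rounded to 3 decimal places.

-0.529

μ₂² = 41.7² = 1738.89000
μ₄/μ₂² = 4296.032 / 1738.89000 = 2.47056
γ₂ = 2.47056 − 3 ≈ -0.529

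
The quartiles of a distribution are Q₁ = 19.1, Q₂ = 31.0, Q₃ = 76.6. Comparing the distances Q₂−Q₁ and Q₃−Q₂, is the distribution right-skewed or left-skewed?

right-skewed

Q₂ − Q₁ = 11.9;  Q₃ − Q₂ = 45.6
Q₃ − Q₂ > Q₂ − Q₁ ⇒ the upper half is more spread out ⇒ right-skewed.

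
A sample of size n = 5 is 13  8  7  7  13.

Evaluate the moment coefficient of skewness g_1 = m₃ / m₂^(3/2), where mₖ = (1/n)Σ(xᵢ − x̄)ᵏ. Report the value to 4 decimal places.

x̄ = (13 + 8 + 7 + 7 + 13) / 5 = 9.6000
deviations (xᵢ − x̄): 3.4000, -1.6000, -2.6000, -2.6000, 3.4000
Σ(xᵢ − x̄)² = 39.2000 ⇒ m₂ = 39.2000/5 = 7.84000
Σ(xᵢ − x̄)³ = 39.3600 ⇒ m₃ = 39.3600/5 = 7.87200
m₂^(3/2) = 7.84000^(1.5) = 21.95200
g_1 = m₃ / m₂^(3/2) = 7.87200 / 21.95200 ≈ 0.3586

0.3586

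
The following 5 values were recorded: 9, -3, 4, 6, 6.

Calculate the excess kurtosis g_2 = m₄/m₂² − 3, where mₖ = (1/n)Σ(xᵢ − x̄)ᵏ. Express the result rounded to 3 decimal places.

x̄ = 4.4000
Σ(xᵢ − x̄)² = 81.2000 ⇒ m₂ = 16.24000
Σ(xᵢ − x̄)⁴ = 3459.5360 ⇒ m₄ = 691.90720
m₂² = 263.73760
g_2 = m₄/m₂² − 3 = 2.62347 − 3 ≈ -0.377

-0.377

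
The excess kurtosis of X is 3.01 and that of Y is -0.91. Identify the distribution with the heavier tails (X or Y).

X

Higher excess kurtosis ⇒ heavier tails relative to the normal distribution.
3.01 vs -0.91: the larger is 3.01, so X has heavier tails. (X is leptokurtic — heavier-than-normal tails; the other is platykurtic.)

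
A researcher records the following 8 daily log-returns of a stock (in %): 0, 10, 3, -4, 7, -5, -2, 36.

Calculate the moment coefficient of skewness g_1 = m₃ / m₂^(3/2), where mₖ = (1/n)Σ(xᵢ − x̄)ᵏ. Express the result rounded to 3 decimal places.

x̄ = (0 + 10 + 3 - 4 + 7 - 5 - 2 + 36) / 8 = 5.6250
deviations (xᵢ − x̄): -5.6250, 4.3750, -2.6250, -9.6250, 1.3750, -10.6250, -7.6250, 30.3750
Σ(xᵢ − x̄)² = 1245.8750 ⇒ m₂ = 1245.8750/8 = 155.73438
Σ(xᵢ − x̄)³ = 25381.0313 ⇒ m₃ = 25381.0313/8 = 3172.62891
m₂^(3/2) = 155.73438^(1.5) = 1943.46501
g_1 = m₃ / m₂^(3/2) = 3172.62891 / 1943.46501 ≈ 1.632

1.632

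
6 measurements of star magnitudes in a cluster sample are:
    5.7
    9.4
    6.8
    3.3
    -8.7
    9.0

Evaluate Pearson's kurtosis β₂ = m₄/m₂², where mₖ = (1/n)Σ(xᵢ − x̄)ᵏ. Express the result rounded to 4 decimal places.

3.4428

x̄ = 4.2500
Σ(xᵢ − x̄)² = 226.2950 ⇒ m₂ = 37.71583
Σ(xᵢ − x̄)⁴ = 29384.1554 ⇒ m₄ = 4897.35924
m₂² = 1422.48408
β₂ = m₄/m₂² = 4897.35924 / 1422.48408 ≈ 3.4428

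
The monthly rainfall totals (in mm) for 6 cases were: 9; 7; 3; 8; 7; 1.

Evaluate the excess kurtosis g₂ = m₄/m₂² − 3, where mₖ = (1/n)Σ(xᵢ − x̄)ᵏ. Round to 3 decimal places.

-1.147

x̄ = 5.8333
Σ(xᵢ − x̄)² = 48.8333 ⇒ m₂ = 8.13889
Σ(xᵢ − x̄)⁴ = 736.4861 ⇒ m₄ = 122.74769
m₂² = 66.24151
g₂ = m₄/m₂² − 3 = 1.85303 − 3 ≈ -1.147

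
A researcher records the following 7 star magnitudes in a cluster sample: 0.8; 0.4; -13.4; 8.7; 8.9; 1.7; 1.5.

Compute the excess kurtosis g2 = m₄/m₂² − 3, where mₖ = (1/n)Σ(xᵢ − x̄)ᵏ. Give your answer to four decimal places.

x̄ = 1.2286
Σ(xᵢ − x̄)² = 329.8343 ⇒ m₂ = 47.11918
Σ(xᵢ − x̄)⁴ = 52374.0052 ⇒ m₄ = 7482.00074
m₂² = 2220.21747
g2 = m₄/m₂² − 3 = 3.36994 − 3 ≈ 0.3699

0.3699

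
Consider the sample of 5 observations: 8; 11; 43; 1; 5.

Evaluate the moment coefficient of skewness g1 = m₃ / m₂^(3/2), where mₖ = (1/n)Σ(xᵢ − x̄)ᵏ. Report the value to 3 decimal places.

x̄ = (8 + 11 + 43 + 1 + 5) / 5 = 13.6000
deviations (xᵢ − x̄): -5.6000, -2.6000, 29.4000, -12.6000, -8.6000
Σ(xᵢ − x̄)² = 1135.2000 ⇒ m₂ = 1135.2000/5 = 227.04000
Σ(xᵢ − x̄)³ = 22582.5600 ⇒ m₃ = 22582.5600/5 = 4516.51200
m₂^(3/2) = 227.04000^(1.5) = 3421.00388
g1 = m₃ / m₂^(3/2) = 4516.51200 / 3421.00388 ≈ 1.320

1.320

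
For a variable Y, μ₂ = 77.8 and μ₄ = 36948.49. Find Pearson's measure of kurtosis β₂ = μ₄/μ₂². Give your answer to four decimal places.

6.1043

μ₂² = 77.8² = 6052.84000
μ₄/μ₂² = 36948.49 / 6052.84000 = 6.10432
β₂ ≈ 6.1043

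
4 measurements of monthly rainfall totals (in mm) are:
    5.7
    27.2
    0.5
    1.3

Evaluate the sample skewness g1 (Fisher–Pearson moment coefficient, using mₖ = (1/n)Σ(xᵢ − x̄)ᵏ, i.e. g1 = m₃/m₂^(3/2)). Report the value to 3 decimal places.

1.046

x̄ = (5.7 + 27.2 + 0.5 + 1.3) / 4 = 8.6750
deviations (xᵢ − x̄): -2.9750, 18.5250, -8.1750, -7.3750
Σ(xᵢ − x̄)² = 473.2475 ⇒ m₂ = 473.2475/4 = 118.31188
Σ(xᵢ − x̄)³ = 5383.5266 ⇒ m₃ = 5383.5266/4 = 1345.88166
m₂^(3/2) = 118.31188^(1.5) = 1286.89320
g1 = m₃ / m₂^(3/2) = 1345.88166 / 1286.89320 ≈ 1.046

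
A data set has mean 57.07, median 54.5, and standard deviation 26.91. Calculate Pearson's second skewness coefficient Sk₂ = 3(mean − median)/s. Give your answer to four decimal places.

Sk₂ = 3(57.07 − 54.5) / 26.91 = 3 × 2.5700 / 26.91
    = 7.7100 / 26.91 ≈ 0.2865

0.2865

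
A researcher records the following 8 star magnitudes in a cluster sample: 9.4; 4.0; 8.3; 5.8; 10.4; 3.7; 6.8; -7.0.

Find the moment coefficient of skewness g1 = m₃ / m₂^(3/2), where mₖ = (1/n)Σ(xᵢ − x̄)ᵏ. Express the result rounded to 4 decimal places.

-1.4493

x̄ = (9.4 + 4.0 + 8.3 + 5.8 + 10.4 + 3.7 + 6.8 - 7.0) / 8 = 5.1750
deviations (xᵢ − x̄): 4.2250, -1.1750, 3.1250, 0.6250, 5.2250, -1.4750, 1.6250, -12.1750
Σ(xᵢ − x̄)² = 209.7350 ⇒ m₂ = 209.7350/8 = 26.21688
Σ(xᵢ − x̄)³ = -1556.4218 ⇒ m₃ = -1556.4218/8 = -194.55272
m₂^(3/2) = 26.21688^(1.5) = 134.23674
g1 = m₃ / m₂^(3/2) = -194.55272 / 134.23674 ≈ -1.4493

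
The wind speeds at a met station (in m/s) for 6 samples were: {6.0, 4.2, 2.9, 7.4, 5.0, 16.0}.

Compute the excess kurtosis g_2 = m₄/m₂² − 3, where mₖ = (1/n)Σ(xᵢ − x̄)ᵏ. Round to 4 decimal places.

x̄ = 6.9167
Σ(xᵢ − x̄)² = 110.7683 ⇒ m₂ = 18.46139
Σ(xᵢ − x̄)⁴ = 7136.4138 ⇒ m₄ = 1189.40231
m₂² = 340.82288
g_2 = m₄/m₂² − 3 = 3.48980 − 3 ≈ 0.4898

0.4898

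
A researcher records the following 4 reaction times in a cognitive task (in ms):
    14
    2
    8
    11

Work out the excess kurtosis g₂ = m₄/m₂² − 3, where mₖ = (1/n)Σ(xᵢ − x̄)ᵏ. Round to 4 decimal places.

x̄ = 8.7500
Σ(xᵢ − x̄)² = 78.7500 ⇒ m₂ = 19.68750
Σ(xᵢ − x̄)⁴ = 2861.5781 ⇒ m₄ = 715.39453
m₂² = 387.59766
g₂ = m₄/m₂² − 3 = 1.84571 − 3 ≈ -1.1543

-1.1543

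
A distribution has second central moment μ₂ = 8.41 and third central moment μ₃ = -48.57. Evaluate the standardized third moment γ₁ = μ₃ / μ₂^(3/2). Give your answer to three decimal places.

σ = √μ₂ = √8.41 = 2.90000
σ³ = μ₂^(3/2) = 24.38900
γ₁ = μ₃/σ³ = -48.57 / 24.38900 ≈ -1.991

-1.991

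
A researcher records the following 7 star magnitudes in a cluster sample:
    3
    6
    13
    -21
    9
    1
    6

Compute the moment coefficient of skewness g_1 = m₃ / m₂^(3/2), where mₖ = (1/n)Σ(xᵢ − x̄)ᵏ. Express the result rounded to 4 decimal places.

-1.5113

x̄ = (3 + 6 + 13 - 21 + 9 + 1 + 6) / 7 = 2.4286
deviations (xᵢ − x̄): 0.5714, 3.5714, 10.5714, -23.4286, 6.5714, -1.4286, 3.5714
Σ(xᵢ − x̄)² = 731.7143 ⇒ m₂ = 731.7143/7 = 104.53061
Σ(xᵢ − x̄)³ = -11306.3265 ⇒ m₃ = -11306.3265/7 = -1615.18950
m₂^(3/2) = 104.53061^(1.5) = 1068.72321
g_1 = m₃ / m₂^(3/2) = -1615.18950 / 1068.72321 ≈ -1.5113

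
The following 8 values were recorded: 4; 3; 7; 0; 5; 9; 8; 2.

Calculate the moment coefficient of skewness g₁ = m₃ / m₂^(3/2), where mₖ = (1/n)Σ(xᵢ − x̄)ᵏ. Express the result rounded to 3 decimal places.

-0.057

x̄ = (4 + 3 + 7 + 0 + 5 + 9 + 8 + 2) / 8 = 4.7500
deviations (xᵢ − x̄): -0.7500, -1.7500, 2.2500, -4.7500, 0.2500, 4.2500, 3.2500, -2.7500
Σ(xᵢ − x̄)² = 67.5000 ⇒ m₂ = 67.5000/8 = 8.43750
Σ(xᵢ − x̄)³ = -11.2500 ⇒ m₃ = -11.2500/8 = -1.40625
m₂^(3/2) = 8.43750^(1.5) = 24.50872
g₁ = m₃ / m₂^(3/2) = -1.40625 / 24.50872 ≈ -0.057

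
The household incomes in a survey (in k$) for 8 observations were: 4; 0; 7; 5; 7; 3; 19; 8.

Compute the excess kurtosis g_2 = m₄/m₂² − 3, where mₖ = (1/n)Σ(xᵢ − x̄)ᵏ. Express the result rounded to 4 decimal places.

x̄ = 6.6250
Σ(xᵢ − x̄)² = 221.8750 ⇒ m₂ = 27.73438
Σ(xᵢ − x̄)⁴ = 25609.1816 ⇒ m₄ = 3201.14771
m₂² = 769.19556
g_2 = m₄/m₂² − 3 = 4.16168 − 3 ≈ 1.1617

1.1617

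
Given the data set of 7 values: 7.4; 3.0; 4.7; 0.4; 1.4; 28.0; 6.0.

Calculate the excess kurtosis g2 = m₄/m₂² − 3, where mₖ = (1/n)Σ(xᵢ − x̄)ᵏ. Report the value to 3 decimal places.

x̄ = 7.2714
Σ(xᵢ − x̄)² = 537.8543 ⇒ m₂ = 76.83633
Σ(xᵢ − x̄)⁴ = 188416.5196 ⇒ m₄ = 26916.64565
m₂² = 5903.82107
g2 = m₄/m₂² − 3 = 4.55919 − 3 ≈ 1.559

1.559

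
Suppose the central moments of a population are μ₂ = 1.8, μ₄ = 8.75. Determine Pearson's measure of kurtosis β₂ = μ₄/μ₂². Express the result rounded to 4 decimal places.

2.7006

μ₂² = 1.8² = 3.24000
μ₄/μ₂² = 8.75 / 3.24000 = 2.70062
β₂ ≈ 2.7006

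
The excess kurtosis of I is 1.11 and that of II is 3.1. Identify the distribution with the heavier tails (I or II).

Higher excess kurtosis ⇒ heavier tails relative to the normal distribution.
1.11 vs 3.1: the larger is 3.1, so II has heavier tails.

II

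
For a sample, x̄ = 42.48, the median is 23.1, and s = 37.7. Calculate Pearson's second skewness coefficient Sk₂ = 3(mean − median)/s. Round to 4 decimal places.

Sk₂ = 3(42.48 − 23.1) / 37.7 = 3 × 19.3800 / 37.7
    = 58.1400 / 37.7 ≈ 1.5422

1.5422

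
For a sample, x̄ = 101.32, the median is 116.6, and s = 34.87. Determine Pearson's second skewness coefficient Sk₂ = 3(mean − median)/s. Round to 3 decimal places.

-1.315

Sk₂ = 3(101.32 − 116.6) / 34.87 = 3 × -15.2800 / 34.87
    = -45.8400 / 34.87 ≈ -1.315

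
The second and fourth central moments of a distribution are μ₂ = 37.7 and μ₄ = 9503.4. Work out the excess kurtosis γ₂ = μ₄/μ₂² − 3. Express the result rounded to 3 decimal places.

μ₂² = 37.7² = 1421.29000
μ₄/μ₂² = 9503.4 / 1421.29000 = 6.68646
γ₂ = 6.68646 − 3 ≈ 3.686

3.686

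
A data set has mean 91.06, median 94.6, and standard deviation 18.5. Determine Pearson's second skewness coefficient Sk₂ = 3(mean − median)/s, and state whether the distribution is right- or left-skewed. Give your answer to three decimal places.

Sk₂ = 3(91.06 − 94.6) / 18.5 = 3 × -3.5400 / 18.5
    = -10.6200 / 18.5 ≈ -0.574
Sk₂ < 0 ⇒ mean < median ⇒ left-skewed (negative skew).

-0.574, left-skewed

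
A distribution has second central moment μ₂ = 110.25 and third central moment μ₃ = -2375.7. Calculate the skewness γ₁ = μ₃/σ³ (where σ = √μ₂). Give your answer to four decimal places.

-2.0522

σ = √μ₂ = √110.25 = 10.50000
σ³ = μ₂^(3/2) = 1157.62500
γ₁ = μ₃/σ³ = -2375.7 / 1157.62500 ≈ -2.0522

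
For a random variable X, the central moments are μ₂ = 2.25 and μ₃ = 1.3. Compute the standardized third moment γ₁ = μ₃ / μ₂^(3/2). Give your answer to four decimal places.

0.3852

σ = √μ₂ = √2.25 = 1.50000
σ³ = μ₂^(3/2) = 3.37500
γ₁ = μ₃/σ³ = 1.3 / 3.37500 ≈ 0.3852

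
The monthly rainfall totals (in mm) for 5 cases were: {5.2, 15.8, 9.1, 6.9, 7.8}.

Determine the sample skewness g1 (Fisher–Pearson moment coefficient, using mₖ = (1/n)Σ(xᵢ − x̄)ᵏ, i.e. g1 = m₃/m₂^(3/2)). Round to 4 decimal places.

1.0571

x̄ = (5.2 + 15.8 + 9.1 + 6.9 + 7.8) / 5 = 8.9600
deviations (xᵢ − x̄): -3.7600, 6.8400, 0.1400, -2.0600, -1.1600
Σ(xᵢ − x̄)² = 66.5320 ⇒ m₂ = 66.5320/5 = 13.30640
Σ(xᵢ − x̄)³ = 256.5562 ⇒ m₃ = 256.5562/5 = 51.31123
m₂^(3/2) = 13.30640^(1.5) = 48.53900
g1 = m₃ / m₂^(3/2) = 51.31123 / 48.53900 ≈ 1.0571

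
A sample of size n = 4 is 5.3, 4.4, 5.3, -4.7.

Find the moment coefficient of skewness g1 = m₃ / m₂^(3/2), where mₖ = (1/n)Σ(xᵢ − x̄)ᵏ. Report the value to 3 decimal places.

-1.129

x̄ = (5.3 + 4.4 + 5.3 - 4.7) / 4 = 2.5750
deviations (xᵢ − x̄): 2.7250, 1.8250, 2.7250, -7.2750
Σ(xᵢ − x̄)² = 71.1075 ⇒ m₂ = 71.1075/4 = 17.77688
Σ(xᵢ − x̄)³ = -338.4859 ⇒ m₃ = -338.4859/4 = -84.62147
m₂^(3/2) = 17.77688^(1.5) = 74.95198
g1 = m₃ / m₂^(3/2) = -84.62147 / 74.95198 ≈ -1.129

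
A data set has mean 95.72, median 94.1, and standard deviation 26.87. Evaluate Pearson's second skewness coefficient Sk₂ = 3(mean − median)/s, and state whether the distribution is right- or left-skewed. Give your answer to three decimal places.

0.181, right-skewed

Sk₂ = 3(95.72 − 94.1) / 26.87 = 3 × 1.6200 / 26.87
    = 4.8600 / 26.87 ≈ 0.181
Sk₂ > 0 ⇒ mean > median ⇒ right-skewed (positive skew).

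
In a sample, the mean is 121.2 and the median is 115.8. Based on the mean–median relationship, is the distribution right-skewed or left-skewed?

mean − median = 121.2 − 115.8 = 5.4
mean > median ⇒ the longer tail is on the right ⇒ right-skewed (positively skewed).

right-skewed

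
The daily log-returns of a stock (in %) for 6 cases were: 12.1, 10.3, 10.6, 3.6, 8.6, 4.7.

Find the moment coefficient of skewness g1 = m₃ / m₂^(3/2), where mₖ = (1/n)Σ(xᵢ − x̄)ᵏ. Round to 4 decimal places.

x̄ = (12.1 + 10.3 + 10.6 + 3.6 + 8.6 + 4.7) / 6 = 8.3167
deviations (xᵢ − x̄): 3.7833, 1.9833, 2.2833, -4.7167, 0.2833, -3.6167
Σ(xᵢ − x̄)² = 58.8683 ⇒ m₂ = 58.8683/6 = 9.81139
Σ(xᵢ − x̄)³ = -78.3564 ⇒ m₃ = -78.3564/6 = -13.05941
m₂^(3/2) = 9.81139^(1.5) = 30.73235
g1 = m₃ / m₂^(3/2) = -13.05941 / 30.73235 ≈ -0.4249

-0.4249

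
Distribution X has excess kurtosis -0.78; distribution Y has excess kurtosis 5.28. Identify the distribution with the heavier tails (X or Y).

Higher excess kurtosis ⇒ heavier tails relative to the normal distribution.
-0.78 vs 5.28: the larger is 5.28, so Y has heavier tails. (Y is leptokurtic — heavier-than-normal tails; the other is platykurtic.)

Y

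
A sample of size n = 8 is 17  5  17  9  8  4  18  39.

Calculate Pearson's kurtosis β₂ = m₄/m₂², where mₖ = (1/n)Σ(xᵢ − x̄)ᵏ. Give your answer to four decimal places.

3.7456

x̄ = 14.6250
Σ(xᵢ − x̄)² = 897.8750 ⇒ m₂ = 112.23438
Σ(xᵢ − x̄)⁴ = 377450.5566 ⇒ m₄ = 47181.31958
m₂² = 12596.55493
β₂ = m₄/m₂² = 47181.31958 / 12596.55493 ≈ 3.7456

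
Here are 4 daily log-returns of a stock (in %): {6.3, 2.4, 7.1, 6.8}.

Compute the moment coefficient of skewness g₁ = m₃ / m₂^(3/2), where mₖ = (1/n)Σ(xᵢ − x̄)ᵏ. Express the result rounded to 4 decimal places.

-1.0780

x̄ = (6.3 + 2.4 + 7.1 + 6.8) / 4 = 5.6500
deviations (xᵢ − x̄): 0.6500, -3.2500, 1.4500, 1.1500
Σ(xᵢ − x̄)² = 14.4100 ⇒ m₂ = 14.4100/4 = 3.60250
Σ(xᵢ − x̄)³ = -29.4840 ⇒ m₃ = -29.4840/4 = -7.37100
m₂^(3/2) = 3.60250^(1.5) = 6.83764
g₁ = m₃ / m₂^(3/2) = -7.37100 / 6.83764 ≈ -1.0780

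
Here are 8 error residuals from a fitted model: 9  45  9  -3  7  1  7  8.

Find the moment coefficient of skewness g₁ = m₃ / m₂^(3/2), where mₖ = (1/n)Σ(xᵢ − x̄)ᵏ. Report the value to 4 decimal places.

1.8638

x̄ = (9 + 45 + 9 - 3 + 7 + 1 + 7 + 8) / 8 = 10.3750
deviations (xᵢ − x̄): -1.3750, 34.6250, -1.3750, -13.3750, -3.3750, -9.3750, -3.3750, -2.3750
Σ(xᵢ − x̄)² = 1497.8750 ⇒ m₂ = 1497.8750/8 = 187.23438
Σ(xᵢ − x̄)³ = 38199.4688 ⇒ m₃ = 38199.4688/8 = 4774.93359
m₂^(3/2) = 187.23438^(1.5) = 2561.99559
g₁ = m₃ / m₂^(3/2) = 4774.93359 / 2561.99559 ≈ 1.8638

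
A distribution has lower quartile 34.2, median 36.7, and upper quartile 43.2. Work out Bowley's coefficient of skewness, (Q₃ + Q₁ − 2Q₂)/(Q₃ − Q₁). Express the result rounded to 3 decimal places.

numerator: Q₃ + Q₁ − 2Q₂ = 43.2 + 34.2 − 2×36.7 = 4.0000
denominator: Q₃ − Q₁ = 43.2 − 34.2 = 9.0000
Bowley skewness = 4.0000 / 9.0000 ≈ 0.444

0.444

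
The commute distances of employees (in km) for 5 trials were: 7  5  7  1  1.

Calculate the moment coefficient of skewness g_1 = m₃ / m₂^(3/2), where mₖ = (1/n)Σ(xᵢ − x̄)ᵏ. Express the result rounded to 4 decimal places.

-0.2115

x̄ = (7 + 5 + 7 + 1 + 1) / 5 = 4.2000
deviations (xᵢ − x̄): 2.8000, 0.8000, 2.8000, -3.2000, -3.2000
Σ(xᵢ − x̄)² = 36.8000 ⇒ m₂ = 36.8000/5 = 7.36000
Σ(xᵢ − x̄)³ = -21.1200 ⇒ m₃ = -21.1200/5 = -4.22400
m₂^(3/2) = 7.36000^(1.5) = 19.96718
g_1 = m₃ / m₂^(3/2) = -4.22400 / 19.96718 ≈ -0.2115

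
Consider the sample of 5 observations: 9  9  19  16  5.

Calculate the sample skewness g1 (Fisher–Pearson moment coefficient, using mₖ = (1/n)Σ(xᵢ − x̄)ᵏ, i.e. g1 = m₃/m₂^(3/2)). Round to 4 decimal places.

x̄ = (9 + 9 + 19 + 16 + 5) / 5 = 11.6000
deviations (xᵢ − x̄): -2.6000, -2.6000, 7.4000, 4.4000, -6.6000
Σ(xᵢ − x̄)² = 131.2000 ⇒ m₂ = 131.2000/5 = 26.24000
Σ(xᵢ − x̄)³ = 167.7600 ⇒ m₃ = 167.7600/5 = 33.55200
m₂^(3/2) = 26.24000^(1.5) = 134.41438
g1 = m₃ / m₂^(3/2) = 33.55200 / 134.41438 ≈ 0.2496

0.2496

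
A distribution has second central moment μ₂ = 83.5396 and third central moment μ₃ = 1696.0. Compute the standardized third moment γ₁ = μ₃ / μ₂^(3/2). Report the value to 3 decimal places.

σ = √μ₂ = √83.5396 = 9.14000
σ³ = μ₂^(3/2) = 763.55194
γ₁ = μ₃/σ³ = 1696.0 / 763.55194 ≈ 2.221

2.221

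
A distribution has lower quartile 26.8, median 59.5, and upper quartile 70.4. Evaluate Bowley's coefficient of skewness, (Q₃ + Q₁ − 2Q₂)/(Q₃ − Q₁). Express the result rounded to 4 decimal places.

numerator: Q₃ + Q₁ − 2Q₂ = 70.4 + 26.8 − 2×59.5 = -21.8000
denominator: Q₃ − Q₁ = 70.4 − 26.8 = 43.6000
Bowley skewness = -21.8000 / 43.6000 ≈ -0.5000

-0.5000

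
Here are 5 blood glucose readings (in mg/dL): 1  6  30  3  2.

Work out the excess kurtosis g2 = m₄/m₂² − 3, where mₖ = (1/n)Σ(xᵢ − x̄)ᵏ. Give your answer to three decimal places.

0.130

x̄ = 8.4000
Σ(xᵢ − x̄)² = 597.2000 ⇒ m₂ = 119.44000
Σ(xᵢ − x̄)⁴ = 223238.0960 ⇒ m₄ = 44647.61920
m₂² = 14265.91360
g2 = m₄/m₂² − 3 = 3.12967 − 3 ≈ 0.130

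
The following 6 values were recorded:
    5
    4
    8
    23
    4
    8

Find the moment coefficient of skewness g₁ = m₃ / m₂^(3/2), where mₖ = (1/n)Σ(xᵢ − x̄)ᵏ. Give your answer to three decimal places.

x̄ = (5 + 4 + 8 + 23 + 4 + 8) / 6 = 8.6667
deviations (xᵢ − x̄): -3.6667, -4.6667, -0.6667, 14.3333, -4.6667, -0.6667
Σ(xᵢ − x̄)² = 263.3333 ⇒ m₂ = 263.3333/6 = 43.88889
Σ(xᵢ − x̄)³ = 2691.5556 ⇒ m₃ = 2691.5556/6 = 448.59259
m₂^(3/2) = 43.88889^(1.5) = 290.75814
g₁ = m₃ / m₂^(3/2) = 448.59259 / 290.75814 ≈ 1.543

1.543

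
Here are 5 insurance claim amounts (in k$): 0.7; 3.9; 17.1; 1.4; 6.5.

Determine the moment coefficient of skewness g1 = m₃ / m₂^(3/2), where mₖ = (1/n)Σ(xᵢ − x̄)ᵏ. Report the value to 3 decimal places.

x̄ = (0.7 + 3.9 + 17.1 + 1.4 + 6.5) / 5 = 5.9200
deviations (xᵢ − x̄): -5.2200, -2.0200, 11.1800, -4.5200, 0.5800
Σ(xᵢ − x̄)² = 177.0880 ⇒ m₂ = 177.0880/5 = 35.41760
Σ(xᵢ − x̄)³ = 1154.7857 ⇒ m₃ = 1154.7857/5 = 230.95714
m₂^(3/2) = 35.41760^(1.5) = 210.77966
g1 = m₃ / m₂^(3/2) = 230.95714 / 210.77966 ≈ 1.096

1.096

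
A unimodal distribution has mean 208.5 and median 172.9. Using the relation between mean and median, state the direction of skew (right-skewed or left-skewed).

right-skewed

mean − median = 208.5 − 172.9 = 35.6
mean > median ⇒ the longer tail is on the right ⇒ right-skewed (positively skewed).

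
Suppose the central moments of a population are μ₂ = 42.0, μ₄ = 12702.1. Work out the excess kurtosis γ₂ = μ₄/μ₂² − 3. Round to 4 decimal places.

4.2007

μ₂² = 42.0² = 1764.00000
μ₄/μ₂² = 12702.1 / 1764.00000 = 7.20074
γ₂ = 7.20074 − 3 ≈ 4.2007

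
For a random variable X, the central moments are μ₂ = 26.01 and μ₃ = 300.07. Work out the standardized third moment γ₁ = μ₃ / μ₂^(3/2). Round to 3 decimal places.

2.262

σ = √μ₂ = √26.01 = 5.10000
σ³ = μ₂^(3/2) = 132.65100
γ₁ = μ₃/σ³ = 300.07 / 132.65100 ≈ 2.262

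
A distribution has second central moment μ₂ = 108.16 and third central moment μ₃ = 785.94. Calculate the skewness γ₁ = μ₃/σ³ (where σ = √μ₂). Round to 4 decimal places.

0.6987

σ = √μ₂ = √108.16 = 10.40000
σ³ = μ₂^(3/2) = 1124.86400
γ₁ = μ₃/σ³ = 785.94 / 1124.86400 ≈ 0.6987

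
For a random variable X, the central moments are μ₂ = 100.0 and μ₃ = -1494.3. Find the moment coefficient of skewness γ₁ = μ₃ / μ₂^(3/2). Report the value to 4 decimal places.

-1.4943

σ = √μ₂ = √100.0 = 10.00000
σ³ = μ₂^(3/2) = 1000.00000
γ₁ = μ₃/σ³ = -1494.3 / 1000.00000 ≈ -1.4943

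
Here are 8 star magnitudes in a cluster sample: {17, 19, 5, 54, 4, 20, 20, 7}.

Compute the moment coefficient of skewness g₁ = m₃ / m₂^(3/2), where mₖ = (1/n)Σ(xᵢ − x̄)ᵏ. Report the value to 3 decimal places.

1.457

x̄ = (17 + 19 + 5 + 54 + 4 + 20 + 20 + 7) / 8 = 18.2500
deviations (xᵢ − x̄): -1.2500, 0.7500, -13.2500, 35.7500, -14.2500, 1.7500, 1.7500, -11.2500
Σ(xᵢ − x̄)² = 1791.5000 ⇒ m₂ = 1791.5000/8 = 223.93750
Σ(xᵢ − x̄)³ = 39056.2500 ⇒ m₃ = 39056.2500/8 = 4882.03125
m₂^(3/2) = 223.93750^(1.5) = 3351.12199
g₁ = m₃ / m₂^(3/2) = 4882.03125 / 3351.12199 ≈ 1.457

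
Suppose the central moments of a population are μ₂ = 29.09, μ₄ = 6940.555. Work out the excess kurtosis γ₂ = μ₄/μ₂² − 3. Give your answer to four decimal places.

μ₂² = 29.09² = 846.22810
μ₄/μ₂² = 6940.555 / 846.22810 = 8.20175
γ₂ = 8.20175 − 3 ≈ 5.2018

5.2018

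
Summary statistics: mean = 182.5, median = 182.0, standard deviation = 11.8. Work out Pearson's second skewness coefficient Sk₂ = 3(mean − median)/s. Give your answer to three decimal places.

0.127

Sk₂ = 3(182.5 − 182.0) / 11.8 = 3 × 0.5000 / 11.8
    = 1.5000 / 11.8 ≈ 0.127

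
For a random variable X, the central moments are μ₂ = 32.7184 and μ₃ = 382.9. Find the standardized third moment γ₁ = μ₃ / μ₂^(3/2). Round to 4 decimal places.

2.0460

σ = √μ₂ = √32.7184 = 5.72000
σ³ = μ₂^(3/2) = 187.14925
γ₁ = μ₃/σ³ = 382.9 / 187.14925 ≈ 2.0460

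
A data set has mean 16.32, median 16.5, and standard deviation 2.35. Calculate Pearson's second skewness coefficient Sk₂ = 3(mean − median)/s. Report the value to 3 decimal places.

-0.230

Sk₂ = 3(16.32 − 16.5) / 2.35 = 3 × -0.1800 / 2.35
    = -0.5400 / 2.35 ≈ -0.230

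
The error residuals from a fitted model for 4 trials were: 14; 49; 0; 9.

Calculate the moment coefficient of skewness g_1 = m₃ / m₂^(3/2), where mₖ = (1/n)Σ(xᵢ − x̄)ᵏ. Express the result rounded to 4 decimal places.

x̄ = (14 + 49 + 0 + 9) / 4 = 18.0000
deviations (xᵢ − x̄): -4.0000, 31.0000, -18.0000, -9.0000
Σ(xᵢ − x̄)² = 1382.0000 ⇒ m₂ = 1382.0000/4 = 345.50000
Σ(xᵢ − x̄)³ = 23166.0000 ⇒ m₃ = 23166.0000/4 = 5791.50000
m₂^(3/2) = 345.50000^(1.5) = 6422.02627
g_1 = m₃ / m₂^(3/2) = 5791.50000 / 6422.02627 ≈ 0.9018

0.9018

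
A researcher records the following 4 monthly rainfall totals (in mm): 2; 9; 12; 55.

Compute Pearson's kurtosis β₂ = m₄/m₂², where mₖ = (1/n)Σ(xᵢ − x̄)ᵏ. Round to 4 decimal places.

2.2606

x̄ = 19.5000
Σ(xᵢ − x̄)² = 1733.0000 ⇒ m₂ = 433.25000
Σ(xᵢ − x̄)⁴ = 1697338.2500 ⇒ m₄ = 424334.56250
m₂² = 187705.56250
β₂ = m₄/m₂² = 424334.56250 / 187705.56250 ≈ 2.2606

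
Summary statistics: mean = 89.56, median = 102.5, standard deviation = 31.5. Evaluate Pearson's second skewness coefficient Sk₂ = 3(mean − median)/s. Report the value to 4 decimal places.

-1.2324

Sk₂ = 3(89.56 − 102.5) / 31.5 = 3 × -12.9400 / 31.5
    = -38.8200 / 31.5 ≈ -1.2324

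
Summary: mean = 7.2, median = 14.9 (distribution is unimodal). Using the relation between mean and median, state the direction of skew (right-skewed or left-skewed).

mean − median = 7.2 − 14.9 = -7.7
mean < median ⇒ the longer tail is on the left ⇒ left-skewed (negatively skewed).

left-skewed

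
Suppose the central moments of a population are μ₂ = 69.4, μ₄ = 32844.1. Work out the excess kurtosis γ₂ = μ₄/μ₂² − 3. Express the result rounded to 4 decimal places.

3.8193

μ₂² = 69.4² = 4816.36000
μ₄/μ₂² = 32844.1 / 4816.36000 = 6.81928
γ₂ = 6.81928 − 3 ≈ 3.8193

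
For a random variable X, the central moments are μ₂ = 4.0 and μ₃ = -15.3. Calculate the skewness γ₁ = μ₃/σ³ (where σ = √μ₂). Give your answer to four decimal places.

σ = √μ₂ = √4.0 = 2.00000
σ³ = μ₂^(3/2) = 8.00000
γ₁ = μ₃/σ³ = -15.3 / 8.00000 ≈ -1.9125

-1.9125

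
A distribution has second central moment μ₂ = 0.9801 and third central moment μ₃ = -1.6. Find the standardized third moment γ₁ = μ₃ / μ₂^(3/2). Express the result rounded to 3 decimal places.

-1.649

σ = √μ₂ = √0.9801 = 0.99000
σ³ = μ₂^(3/2) = 0.97030
γ₁ = μ₃/σ³ = -1.6 / 0.97030 ≈ -1.649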